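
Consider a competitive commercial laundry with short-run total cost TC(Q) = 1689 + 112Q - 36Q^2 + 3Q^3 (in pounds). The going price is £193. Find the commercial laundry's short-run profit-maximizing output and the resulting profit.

AVC = 112 - 36Q + 3Q^2 has its minimum £4 at Q = 6; price £193 clears that bar, so the firm operates.
MC = 112 - 72Q + 9Q^2. Setting P = MC and taking the root on the rising branch gives Q* = 9.
TR = 193·9 = 1737. TC = 1689 + 279 = 1968. Profit = 1737 − 1968 = -£231.
By producing, the firm covers all variable cost plus £1458 of fixed cost; shutting down would lose the full £1689.

Profit = -£231 at Q = 9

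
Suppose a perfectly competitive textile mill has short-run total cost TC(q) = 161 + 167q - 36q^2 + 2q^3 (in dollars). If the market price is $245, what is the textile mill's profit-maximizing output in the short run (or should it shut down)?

Produce at q = 13

Strip out fixed cost: VC = 167q - 36q^2 + 2q^3. Then AVC = 167 - 36q + 2q^2 and MC = 167 - 72q + 6q^2.
AVC hits its minimum where MC = AVC, at q = 9, giving min AVC = 167 - 36·9 + 2·9^2 = $5.
Since P = $245 ≥ min AVC = $5, price covers variable cost and the firm should produce.
P = MC gives -78 - 72q + 6q^2 = 0, with roots -1 and 13. Take the larger (rising MC): q* = 13.
Check: AVC at q = 13 is $37 ≤ P, so revenue covers variable cost.
Profit = P·q − TC = 245·13 − 642 = $2543.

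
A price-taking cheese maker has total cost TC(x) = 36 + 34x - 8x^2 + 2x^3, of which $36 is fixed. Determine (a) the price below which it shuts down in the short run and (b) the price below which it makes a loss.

AVC = 34 - 8x + 2x^2; minimized at x = 2, giving min AVC = $26. That is the shutdown price.
ATC = 36/x + 34 - 8x + 2x^2. Setting dATC/dx = −36/x^2 − 8 + 4x = 0 gives x = 3 (since 4·3^3 − 8·3^2 = 36).
min ATC = 36/3 + 34 − 8·3 + 2·3^2 = $40. That is the break-even price.
For $26 ≤ P < $40 the firm produces at a loss; below $26 it shuts down.

Shutdown price = $26; break-even price = $40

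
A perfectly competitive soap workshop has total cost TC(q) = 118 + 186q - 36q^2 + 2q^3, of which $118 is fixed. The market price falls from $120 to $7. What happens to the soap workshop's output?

AVC = 186 - 36q + 2q^2, minimized at q = 9 where min AVC = $24. MC = 186 - 72q + 6q^2.
At P = $120 ≥ min AVC, set P = MC on the rising branch: q = 11.
At P = $7 < min AVC = $24, price no longer covers variable cost at any output, so the firm shuts down: q = 0.

Output falls from 11 to 0 (the firm shuts down)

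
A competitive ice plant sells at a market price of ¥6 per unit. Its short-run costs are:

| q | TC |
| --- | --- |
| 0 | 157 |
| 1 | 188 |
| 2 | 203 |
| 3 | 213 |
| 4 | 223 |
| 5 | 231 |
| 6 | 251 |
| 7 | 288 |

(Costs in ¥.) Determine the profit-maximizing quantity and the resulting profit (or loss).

q = 0 (shut down); profit = -¥157

Compute π = P·q − TC at each output: q=0: -157; q=1: -182; q=2: -191; q=3: -195; q=4: -199; q=5: -201; q=6: -215; q=7: -246.
Profit is highest at q = 0. Equivalently, the lowest AVC in the table is 74/5 ≈ ¥14.80 at q = 5, and P = ¥6 falls below it — price never covers variable cost, so the firm shuts down and loses only its fixed cost.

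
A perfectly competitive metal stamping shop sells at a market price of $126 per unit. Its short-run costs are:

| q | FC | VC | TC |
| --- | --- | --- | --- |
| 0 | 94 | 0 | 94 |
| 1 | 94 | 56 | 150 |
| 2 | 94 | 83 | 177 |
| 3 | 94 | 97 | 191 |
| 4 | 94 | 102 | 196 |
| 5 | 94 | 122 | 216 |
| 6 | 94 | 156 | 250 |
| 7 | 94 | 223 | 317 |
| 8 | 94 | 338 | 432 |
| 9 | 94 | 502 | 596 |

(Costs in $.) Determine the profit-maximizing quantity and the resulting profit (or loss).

Compute π = P·q − TC at each output: q=0: -94; q=1: -24; q=2: 75; q=3: 187; q=4: 308; q=5: 414; q=6: 506; q=7: 565; q=8: 576; q=9: 538.
Profit is maximized at q = 8. AVC there is 338/8 = $42.25 ≤ P, so producing beats shutting down (which would give -$94).

q = 8; profit = $576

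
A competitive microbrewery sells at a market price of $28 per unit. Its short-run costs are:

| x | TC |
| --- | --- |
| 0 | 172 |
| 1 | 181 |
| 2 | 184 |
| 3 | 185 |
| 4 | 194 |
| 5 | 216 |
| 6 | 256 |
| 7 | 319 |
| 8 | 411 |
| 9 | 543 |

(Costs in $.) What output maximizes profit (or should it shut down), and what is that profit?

Tabulate TR − TC: x=0: -172; x=1: -153; x=2: -128; x=3: -101; x=4: -82; x=5: -76; x=6: -88; x=7: -123; x=8: -187; x=9: -291.
Profit is maximized at x = 5. AVC there is 44/5 = $8.80 ≤ P, so producing beats shutting down (which would give -$172).

x = 5; profit = -$76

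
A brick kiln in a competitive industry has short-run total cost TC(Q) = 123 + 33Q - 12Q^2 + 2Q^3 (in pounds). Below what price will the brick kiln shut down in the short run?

The firm shuts down when price falls below the minimum of average variable cost. AVC = VC/Q = 33 - 12Q + 2Q^2.
dAVC/dQ = -12 + 4Q = 0 gives Q = 3. min AVC = 33 - 12·3 + 2·3^2 = 15.
For P < £15 the firm produces nothing.

£15 per unit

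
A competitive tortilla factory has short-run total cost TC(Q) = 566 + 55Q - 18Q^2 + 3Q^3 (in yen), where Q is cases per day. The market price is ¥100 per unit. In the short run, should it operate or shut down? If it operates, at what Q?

Strip out fixed cost: VC = 55Q - 18Q^2 + 3Q^3. Then AVC = 55 - 18Q + 3Q^2 and MC = 55 - 36Q + 9Q^2.
The AVC parabola has its vertex at Q = 18/6 = 3, where AVC = 55 - 18·3 + 3·3^2 = ¥28.
P = ¥100 exceeds min AVC = ¥28, so the firm stays open.
Solving P = MC: -45 - 36Q + 9Q^2 = 0 ⇒ Q = -1 or 5. On the upward-sloping branch, Q* = 5.
Check: AVC at Q = 5 is ¥40 ≤ P, so revenue covers variable cost.
Profit = P·Q − TC = 100·5 − 766 = -¥266, a loss, but smaller than the ¥566 fixed cost the firm would lose by shutting down.

Produce at Q = 5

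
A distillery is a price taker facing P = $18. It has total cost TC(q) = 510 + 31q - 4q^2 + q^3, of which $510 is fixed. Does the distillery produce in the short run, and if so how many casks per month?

Strip out fixed cost: VC = 31q - 4q^2 + q^3. Then AVC = 31 - 4q + q^2 and MC = 31 - 8q + 3q^2.
AVC hits its minimum where MC = AVC, at q = 2, giving min AVC = 31 - 4·2 + 2^2 = $27.
P = $18 lies below min AVC = $27; no output level covers variable cost.
The firm minimizes its loss by shutting down and losing only its fixed cost of $510.

Shut down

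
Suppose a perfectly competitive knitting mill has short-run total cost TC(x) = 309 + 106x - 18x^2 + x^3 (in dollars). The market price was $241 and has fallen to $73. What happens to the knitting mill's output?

Output falls from 15 to 11

MC = 106 - 36x + 3x^2; the shutdown threshold is min AVC = $25 (at x = 9).
At P = $241 ≥ min AVC, set P = MC on the rising branch: x = 15.
At P = $73 ≥ min AVC, set P = MC: x = 11. The firm stays open but cuts output.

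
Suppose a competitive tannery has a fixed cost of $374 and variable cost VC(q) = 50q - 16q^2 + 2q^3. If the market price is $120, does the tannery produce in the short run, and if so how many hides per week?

Produce at q = 7

Strip out fixed cost: VC = 50q - 16q^2 + 2q^3. Then AVC = 50 - 16q + 2q^2 and MC = 50 - 32q + 6q^2.
AVC hits its minimum where MC = AVC, at q = 4, giving min AVC = 50 - 16·4 + 2·4^2 = $18.
Since P = $120 ≥ min AVC = $18, price covers variable cost and the firm should produce.
P = MC gives -70 - 32q + 6q^2 = 0, with roots -5/3 and 7. Take the larger (rising MC): q* = 7.
Check: AVC at q = 7 is $36 ≤ P, so revenue covers variable cost.
Profit = P·q − TC = 120·7 − 626 = $214.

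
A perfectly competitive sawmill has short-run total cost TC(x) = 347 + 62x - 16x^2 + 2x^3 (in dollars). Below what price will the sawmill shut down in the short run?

Short-run supply begins at min AVC. From VC = 62x - 16x^2 + 2x^3, AVC = 62 - 16x + 2x^2.
At the minimum of AVC, MC = AVC. MC = 62 - 32x + 6x^2; setting MC = AVC gives 4x^2 - 16x = 0, so x = 4. min AVC = 30.
For P < $30 the firm produces nothing.

$30 per unit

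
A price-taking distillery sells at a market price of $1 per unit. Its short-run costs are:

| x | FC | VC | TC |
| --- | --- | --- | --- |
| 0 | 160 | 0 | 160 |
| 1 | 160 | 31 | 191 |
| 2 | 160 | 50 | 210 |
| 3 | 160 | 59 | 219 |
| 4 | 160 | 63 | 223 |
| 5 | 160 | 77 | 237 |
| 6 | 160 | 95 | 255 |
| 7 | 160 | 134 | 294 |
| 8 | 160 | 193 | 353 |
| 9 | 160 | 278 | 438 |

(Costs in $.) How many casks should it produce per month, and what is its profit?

x = 0 (shut down); profit = -$160

Tabulate TR − TC: x=0: -160; x=1: -190; x=2: -208; x=3: -216; x=4: -219; x=5: -232; x=6: -249; x=7: -287; x=8: -345; x=9: -429.
Profit is highest at x = 0. Equivalently, the lowest AVC in the table is 77/5 ≈ $15.40 at x = 5, and P = $1 falls below it — price never covers variable cost, so the firm shuts down and loses only its fixed cost.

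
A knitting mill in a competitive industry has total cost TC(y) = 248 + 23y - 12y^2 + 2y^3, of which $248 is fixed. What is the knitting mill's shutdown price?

$5 per unit

The firm shuts down when price falls below the minimum of average variable cost. AVC = VC/y = 23 - 12y + 2y^2.
dAVC/dy = -12 + 4y = 0 gives y = 3. min AVC = 23 - 12·3 + 2·3^2 = 5.
For P < $5 the firm produces nothing.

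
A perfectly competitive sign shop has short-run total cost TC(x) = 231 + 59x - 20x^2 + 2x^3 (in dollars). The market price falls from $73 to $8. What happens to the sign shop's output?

MC = 59 - 40x + 6x^2; the shutdown threshold is min AVC = $9 (at x = 5).
At P = $73 ≥ min AVC, set P = MC on the rising branch: x = 7.
At P = $8 < min AVC = $9, price no longer covers variable cost at any output, so the firm shuts down: x = 0.

Output falls from 7 to 0 (the firm shuts down)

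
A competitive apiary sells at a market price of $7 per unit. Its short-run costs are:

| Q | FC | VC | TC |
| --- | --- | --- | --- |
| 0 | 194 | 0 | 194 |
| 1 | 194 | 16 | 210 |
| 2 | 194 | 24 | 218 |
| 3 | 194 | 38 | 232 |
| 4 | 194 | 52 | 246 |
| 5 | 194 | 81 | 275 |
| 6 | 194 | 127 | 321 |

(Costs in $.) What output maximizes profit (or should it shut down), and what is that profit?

Q = 0 (shut down); profit = -$194

Compute π = P·Q − TC at each output: Q=0: -194; Q=1: -203; Q=2: -204; Q=3: -211; Q=4: -218; Q=5: -240; Q=6: -279.
Profit is highest at Q = 0. Equivalently, the lowest AVC in the table is 24/2 ≈ $12 at Q = 2, and P = $7 falls below it — price never covers variable cost, so the firm shuts down and loses only its fixed cost.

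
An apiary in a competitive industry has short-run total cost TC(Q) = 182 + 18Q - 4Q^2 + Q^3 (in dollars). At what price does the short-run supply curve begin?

$14 per unit

The shutdown price is the minimum of AVC. VC = 18Q - 4Q^2 + Q^3, so AVC = 18 - 4Q + Q^2.
dAVC/dQ = -4 + 2Q = 0 gives Q = 2. min AVC = 18 - 4·2 + 2^2 = 14.
For P < $14 the firm produces nothing.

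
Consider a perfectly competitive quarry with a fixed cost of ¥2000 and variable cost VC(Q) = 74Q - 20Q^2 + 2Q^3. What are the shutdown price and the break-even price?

Shutdown price = ¥24; break-even price = ¥274

AVC = 74 - 20Q + 2Q^2; minimized at Q = 5, giving min AVC = ¥24. That is the shutdown price.
ATC = 2000/Q + 74 - 20Q + 2Q^2. Setting dATC/dQ = −2000/Q^2 − 20 + 4Q = 0 gives Q = 10 (since 4·10^3 − 20·10^2 = 2000).
min ATC = 2000/10 + 74 − 20·10 + 2·10^2 = ¥274. That is the break-even price.
For ¥24 ≤ P < ¥274 the firm produces at a loss; below ¥24 it shuts down.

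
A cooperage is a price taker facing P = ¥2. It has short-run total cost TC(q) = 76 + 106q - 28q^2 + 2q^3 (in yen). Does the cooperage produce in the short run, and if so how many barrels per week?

Strip out fixed cost: VC = 106q - 28q^2 + 2q^3. Then AVC = 106 - 28q + 2q^2 and MC = 106 - 56q + 6q^2.
The AVC parabola has its vertex at q = 28/4 = 7, where AVC = 106 - 28·7 + 2·7^2 = ¥8.
Since P = ¥2 < min AVC = ¥8, price fails to cover variable cost at any output.
Shutting down limits the loss to fixed cost, ¥76.

Shut down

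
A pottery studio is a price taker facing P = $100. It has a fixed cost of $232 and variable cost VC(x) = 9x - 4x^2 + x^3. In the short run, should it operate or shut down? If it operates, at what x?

Strip out fixed cost: VC = 9x - 4x^2 + x^3. Then AVC = 9 - 4x + x^2 and MC = 9 - 8x + 3x^2.
The AVC parabola has its vertex at x = 4/2 = 2, where AVC = 9 - 4·2 + 2^2 = $5.
Because $100 ≥ $5, revenue can cover variable cost; the firm operates.
P = MC gives -91 - 8x + 3x^2 = 0, with roots -13/3 and 7. Take the larger (rising MC): x* = 7.
Check: AVC at x = 7 is $30 ≤ P, so revenue covers variable cost.
Profit = P·x − TC = 100·7 − 442 = $258.

Produce at x = 7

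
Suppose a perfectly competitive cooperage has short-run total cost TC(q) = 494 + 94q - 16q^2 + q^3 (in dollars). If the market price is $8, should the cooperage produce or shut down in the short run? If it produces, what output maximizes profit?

From TC, MC = TC'(q) = 94 - 32q + 3q^2 and AVC = VC/q = 94 - 16q + q^2.
AVC is minimized where dAVC/dq = -16 + 2q = 0, at q = 8; min AVC = 94 - 16·8 + 8^2 = $30.
P = $8 lies below min AVC = $30; no output level covers variable cost.
The firm minimizes its loss by shutting down and losing only its fixed cost of $494.

Shut down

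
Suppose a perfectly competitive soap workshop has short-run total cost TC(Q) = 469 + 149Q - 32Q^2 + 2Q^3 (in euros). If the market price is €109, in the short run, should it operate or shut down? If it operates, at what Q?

Strip out fixed cost: VC = 149Q - 32Q^2 + 2Q^3. Then AVC = 149 - 32Q + 2Q^2 and MC = 149 - 64Q + 6Q^2.
AVC hits its minimum where MC = AVC, at Q = 8, giving min AVC = 149 - 32·8 + 2·8^2 = €21.
Because €109 ≥ €21, revenue can cover variable cost; the firm operates.
P = MC gives 40 - 64Q + 6Q^2 = 0, with roots 2/3 and 10. Take the larger (rising MC): Q* = 10.
Check: AVC at Q = 10 is €29 ≤ P, so revenue covers variable cost.
Profit = P·Q − TC = 109·10 − 759 = €331.

Produce at Q = 10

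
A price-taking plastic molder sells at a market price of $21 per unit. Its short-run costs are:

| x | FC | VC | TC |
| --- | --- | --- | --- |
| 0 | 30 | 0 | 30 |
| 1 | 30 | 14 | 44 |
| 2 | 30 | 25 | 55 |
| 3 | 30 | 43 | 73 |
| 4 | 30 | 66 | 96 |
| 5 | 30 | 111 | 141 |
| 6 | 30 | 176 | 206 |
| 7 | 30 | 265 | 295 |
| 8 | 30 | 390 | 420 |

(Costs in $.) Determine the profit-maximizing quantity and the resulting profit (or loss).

Profit at each row (π = 21x − TC): x=0: -30; x=1: -23; x=2: -13; x=3: -10; x=4: -12; x=5: -36; x=6: -80; x=7: -148; x=8: -252.
Profit is maximized at x = 3. AVC there is 43/3 = $14.33 ≤ P, so producing beats shutting down (which would give -$30).

x = 3; profit = -$10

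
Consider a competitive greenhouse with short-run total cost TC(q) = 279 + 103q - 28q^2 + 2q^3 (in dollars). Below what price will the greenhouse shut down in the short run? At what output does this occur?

$5 per unit, at q = 7

Short-run supply begins at min AVC. From VC = 103q - 28q^2 + 2q^3, AVC = 103 - 28q + 2q^2.
dAVC/dq = -28 + 4q = 0 gives q = 7. min AVC = 103 - 28·7 + 2·7^2 = 5.
The firm shuts down for any P below $5.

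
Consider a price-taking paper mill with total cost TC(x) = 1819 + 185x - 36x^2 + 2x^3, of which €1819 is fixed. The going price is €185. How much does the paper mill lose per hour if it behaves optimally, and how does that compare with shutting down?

AVC = 185 - 36x + 2x^2; min AVC = €23 at x = 9. Since P = €185 ≥ min AVC, the firm produces.
MC = 185 - 72x + 6x^2. Setting P = MC and taking the root on the rising branch gives x* = 12.
TR = 185·12 = 2220. TC = 1819 + 492 = 2311. Profit = 2220 − 2311 = -€91.
That loss of €91 beats the €1819 the firm would lose by shutting down; producing recovers €1728 of fixed cost.

Profit = -€91 at x = 12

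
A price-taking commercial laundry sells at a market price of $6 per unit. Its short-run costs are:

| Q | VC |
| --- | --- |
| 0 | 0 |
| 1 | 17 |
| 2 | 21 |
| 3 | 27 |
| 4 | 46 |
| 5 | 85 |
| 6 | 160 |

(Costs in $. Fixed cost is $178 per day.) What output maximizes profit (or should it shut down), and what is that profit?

Compute π = P·Q − TC at each output: Q=0: -178; Q=1: -189; Q=2: -187; Q=3: -187; Q=4: -200; Q=5: -233; Q=6: -302.
Profit is highest at Q = 0. Equivalently, the lowest AVC in the table is 27/3 ≈ $9 at Q = 3, and P = $6 falls below it — price never covers variable cost, so the firm shuts down and loses only its fixed cost.

Q = 0 (shut down); profit = -$178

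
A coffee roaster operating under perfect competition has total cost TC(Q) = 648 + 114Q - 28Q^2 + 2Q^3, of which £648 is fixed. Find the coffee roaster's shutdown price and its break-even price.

Shutdown price = £16; break-even price = £96

Shutdown price = min AVC. AVC = 114 - 28Q + 2Q^2, with vertex at Q = 7 and minimum £16.
ATC = 648/Q + 114 - 28Q + 2Q^2. Setting dATC/dQ = −648/Q^2 − 28 + 4Q = 0 gives Q = 9 (since 4·9^3 − 28·9^2 = 648).
min ATC = 648/9 + 114 − 28·9 + 2·9^2 = £96. That is the break-even price.
Between these two prices the firm operates at a loss; above £96 it earns a profit.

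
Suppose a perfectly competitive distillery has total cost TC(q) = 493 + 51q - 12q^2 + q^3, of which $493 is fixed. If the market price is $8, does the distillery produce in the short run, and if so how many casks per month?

Shut down

Variable cost is VC = 51q - 12q^2 + q^3, so AVC = VC/q = 51 - 12q + q^2 and MC = dTC/dq = 51 - 24q + 3q^2.
AVC hits its minimum where MC = AVC, at q = 6, giving min AVC = 51 - 12·6 + 6^2 = $15.
P = $8 lies below min AVC = $15; no output level covers variable cost.
Best response: produce nothing and absorb the $493 fixed cost.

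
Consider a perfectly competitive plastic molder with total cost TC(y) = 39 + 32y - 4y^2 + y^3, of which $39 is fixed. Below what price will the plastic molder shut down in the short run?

Short-run supply begins at min AVC. From VC = 32y - 4y^2 + y^3, AVC = 32 - 4y + y^2.
dAVC/dy = -4 + 2y = 0 gives y = 2. min AVC = 32 - 4·2 + 2^2 = 28.
The firm shuts down for any P below $28.

$28 per unit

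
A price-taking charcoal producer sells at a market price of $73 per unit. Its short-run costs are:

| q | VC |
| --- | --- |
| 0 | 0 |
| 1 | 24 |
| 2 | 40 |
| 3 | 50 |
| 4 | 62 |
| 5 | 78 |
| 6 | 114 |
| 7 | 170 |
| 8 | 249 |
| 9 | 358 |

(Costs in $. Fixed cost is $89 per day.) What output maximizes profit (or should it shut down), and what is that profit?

Profit at each row (π = 73q − TC): q=0: -89; q=1: -40; q=2: 17; q=3: 80; q=4: 141; q=5: 198; q=6: 235; q=7: 252; q=8: 246; q=9: 210.
Profit is maximized at q = 7. AVC there is 170/7 = $24.29 ≤ P, so producing beats shutting down (which would give -$89).

q = 7; profit = $252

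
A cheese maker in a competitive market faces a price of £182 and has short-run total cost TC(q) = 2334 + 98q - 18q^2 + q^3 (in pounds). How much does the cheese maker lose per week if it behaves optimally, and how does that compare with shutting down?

AVC = 98 - 18q + q^2 has its minimum £17 at q = 9; price £182 clears that bar, so the firm operates.
With MC = 98 - 36q + 3q^2, P = MC on the upward-sloping part at q* = 14.
TR = 182·14 = 2548. TC = 2334 + 588 = 2922. Profit = 2548 − 2922 = -£374.
That loss of £374 beats the £2334 the firm would lose by shutting down; producing recovers £1960 of fixed cost.

Profit = -£374 at q = 14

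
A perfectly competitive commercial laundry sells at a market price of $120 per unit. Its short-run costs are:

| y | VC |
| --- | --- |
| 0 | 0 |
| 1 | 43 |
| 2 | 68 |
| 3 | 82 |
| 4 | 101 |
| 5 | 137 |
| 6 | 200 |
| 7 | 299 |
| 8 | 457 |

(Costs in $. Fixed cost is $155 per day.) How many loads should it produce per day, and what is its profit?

Profit at each row (π = 120y − TC): y=0: -155; y=1: -78; y=2: 17; y=3: 123; y=4: 224; y=5: 308; y=6: 365; y=7: 386; y=8: 348.
Profit is maximized at y = 7. AVC there is 299/7 = $42.71 ≤ P, so producing beats shutting down (which would give -$155).

y = 7; profit = $386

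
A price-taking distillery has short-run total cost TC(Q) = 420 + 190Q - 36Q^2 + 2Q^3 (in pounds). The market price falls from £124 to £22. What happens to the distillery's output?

Output falls from 11 to 0 (the firm shuts down)

AVC = 190 - 36Q + 2Q^2, minimized at Q = 9 where min AVC = £28. MC = 190 - 72Q + 6Q^2.
With P = £124 above the shutdown price, P = MC gives Q = 11.
At P = £22 < min AVC = £28, price no longer covers variable cost at any output, so the firm shuts down: Q = 0.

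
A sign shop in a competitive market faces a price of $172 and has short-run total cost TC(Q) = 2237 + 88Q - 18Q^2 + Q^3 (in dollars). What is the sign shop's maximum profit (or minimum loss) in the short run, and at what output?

AVC = 88 - 18Q + Q^2; min AVC = $7 at Q = 9. Since P = $172 ≥ min AVC, the firm produces.
With MC = 88 - 36Q + 3Q^2, P = MC on the upward-sloping part at Q* = 14.
TR = 172·14 = 2408. TC = 2237 + 448 = 2685. Profit = 2408 − 2685 = -$277.
Shutting down would mean losing the fixed cost of $2237, so operating at a loss of $277 is better by $1960.

Profit = -$277 at Q = 14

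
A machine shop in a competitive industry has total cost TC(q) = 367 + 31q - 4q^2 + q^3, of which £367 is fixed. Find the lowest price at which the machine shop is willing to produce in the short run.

£27 per unit

The firm shuts down when price falls below the minimum of average variable cost. AVC = VC/q = 31 - 4q + q^2.
At the minimum of AVC, MC = AVC. MC = 31 - 8q + 3q^2; setting MC = AVC gives 2q^2 - 4q = 0, so q = 2. min AVC = 27.
For P < £27 the firm produces nothing.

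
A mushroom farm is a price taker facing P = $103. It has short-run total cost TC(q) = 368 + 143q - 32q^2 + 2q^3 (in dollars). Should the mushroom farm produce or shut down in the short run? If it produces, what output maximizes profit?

Produce at q = 10

Strip out fixed cost: VC = 143q - 32q^2 + 2q^3. Then AVC = 143 - 32q + 2q^2 and MC = 143 - 64q + 6q^2.
AVC is minimized where dAVC/dq = -32 + 4q = 0, at q = 8; min AVC = 143 - 32·8 + 2·8^2 = $15.
Since P = $103 ≥ min AVC = $15, price covers variable cost and the firm should produce.
P = MC gives 40 - 64q + 6q^2 = 0, with roots 2/3 and 10. Take the larger (rising MC): q* = 10.
Check: AVC at q = 10 is $23 ≤ P, so revenue covers variable cost.
Profit = P·q − TC = 103·10 − 598 = $432.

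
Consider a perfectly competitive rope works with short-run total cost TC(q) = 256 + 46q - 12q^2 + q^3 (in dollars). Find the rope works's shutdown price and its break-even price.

Shutdown price = $10; break-even price = $46

AVC = 46 - 12q + q^2; minimized at q = 6, giving min AVC = $10. That is the shutdown price.
ATC = 256/q + 46 - 12q + q^2. Setting dATC/dq = −256/q^2 − 12 + 2q = 0 gives q = 8 (since 2·8^3 − 12·8^2 = 256).
min ATC = 256/8 + 46 − 12·8 + 8^2 = $46. That is the break-even price.
For $10 ≤ P < $46 the firm produces at a loss; below $10 it shuts down.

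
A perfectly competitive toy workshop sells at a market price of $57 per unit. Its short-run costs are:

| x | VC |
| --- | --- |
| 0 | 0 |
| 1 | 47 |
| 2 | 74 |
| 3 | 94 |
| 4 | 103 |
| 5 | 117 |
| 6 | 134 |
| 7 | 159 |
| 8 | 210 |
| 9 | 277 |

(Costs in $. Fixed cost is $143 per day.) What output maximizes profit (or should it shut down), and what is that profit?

Tabulate TR − TC: x=0: -143; x=1: -133; x=2: -103; x=3: -66; x=4: -18; x=5: 25; x=6: 65; x=7: 97; x=8: 103; x=9: 93.
Profit is maximized at x = 8. AVC there is 210/8 = $26.25 ≤ P, so producing beats shutting down (which would give -$143).

x = 8; profit = $103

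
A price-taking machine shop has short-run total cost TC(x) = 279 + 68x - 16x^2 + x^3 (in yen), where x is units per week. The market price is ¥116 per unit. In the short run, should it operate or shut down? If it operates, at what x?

From TC, MC = TC'(x) = 68 - 32x + 3x^2 and AVC = VC/x = 68 - 16x + x^2.
AVC is minimized where dAVC/dx = -16 + 2x = 0, at x = 8; min AVC = 68 - 16·8 + 8^2 = ¥4.
Because ¥116 ≥ ¥4, revenue can cover variable cost; the firm operates.
P = MC gives -48 - 32x + 3x^2 = 0, with roots -4/3 and 12. Take the larger (rising MC): x* = 12.
Check: AVC at x = 12 is ¥20 ≤ P, so revenue covers variable cost.
Profit = P·x − TC = 116·12 − 519 = ¥873.

Produce at x = 12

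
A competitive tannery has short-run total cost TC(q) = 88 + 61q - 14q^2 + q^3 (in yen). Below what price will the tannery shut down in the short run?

¥12 per unit

Short-run supply begins at min AVC. From VC = 61q - 14q^2 + q^3, AVC = 61 - 14q + q^2.
dAVC/dq = -14 + 2q = 0 gives q = 7. min AVC = 61 - 14·7 + 7^2 = 12.
For P < ¥12 the firm produces nothing.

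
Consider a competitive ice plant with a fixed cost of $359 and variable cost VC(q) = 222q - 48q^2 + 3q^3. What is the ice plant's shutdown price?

Short-run supply begins at min AVC. From VC = 222q - 48q^2 + 3q^3, AVC = 222 - 48q + 3q^2.
dAVC/dq = -48 + 6q = 0 gives q = 8. min AVC = 222 - 48·8 + 3·8^2 = 30.
The firm shuts down for any P below $30.

$30 per unit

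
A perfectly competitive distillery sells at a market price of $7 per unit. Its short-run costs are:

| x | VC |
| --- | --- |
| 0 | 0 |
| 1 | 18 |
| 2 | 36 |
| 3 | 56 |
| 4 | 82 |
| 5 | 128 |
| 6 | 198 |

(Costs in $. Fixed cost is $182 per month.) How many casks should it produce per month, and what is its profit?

Compute π = P·x − TC at each output: x=0: -182; x=1: -193; x=2: -204; x=3: -217; x=4: -236; x=5: -275; x=6: -338.
Profit is highest at x = 0. Equivalently, the lowest AVC in the table is 18/1 ≈ $18 at x = 1, and P = $7 falls below it — price never covers variable cost, so the firm shuts down and loses only its fixed cost.

x = 0 (shut down); profit = -$182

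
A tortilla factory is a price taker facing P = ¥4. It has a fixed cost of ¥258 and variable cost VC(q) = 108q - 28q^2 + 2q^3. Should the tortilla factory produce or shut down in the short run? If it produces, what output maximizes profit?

Variable cost is VC = 108q - 28q^2 + 2q^3, so AVC = VC/q = 108 - 28q + 2q^2 and MC = dTC/dq = 108 - 56q + 6q^2.
AVC hits its minimum where MC = AVC, at q = 7, giving min AVC = 108 - 28·7 + 2·7^2 = ¥10.
P = ¥4 lies below min AVC = ¥10; no output level covers variable cost.
Shutting down limits the loss to fixed cost, ¥258.

Shut down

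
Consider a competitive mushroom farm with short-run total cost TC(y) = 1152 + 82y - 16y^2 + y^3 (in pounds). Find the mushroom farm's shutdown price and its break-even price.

Shutdown price = £18; break-even price = £130

Shutdown price = min AVC. AVC = 82 - 16y + y^2, with vertex at y = 8 and minimum £18.
ATC = 1152/y + 82 - 16y + y^2. Setting dATC/dy = −1152/y^2 − 16 + 2y = 0 gives y = 12 (since 2·12^3 − 16·12^2 = 1152).
min ATC = 1152/12 + 82 − 16·12 + 12^2 = £130. That is the break-even price.
Between these two prices the firm operates at a loss; above £130 it earns a profit.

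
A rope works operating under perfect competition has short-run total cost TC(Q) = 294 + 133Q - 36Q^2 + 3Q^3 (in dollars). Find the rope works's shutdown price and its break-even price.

Shutdown price = min AVC. AVC = 133 - 36Q + 3Q^2, with vertex at Q = 6 and minimum $25.
ATC = 294/Q + 133 - 36Q + 3Q^2. Setting dATC/dQ = −294/Q^2 − 36 + 6Q = 0 gives Q = 7 (since 6·7^3 − 36·7^2 = 294).
min ATC = 294/7 + 133 − 36·7 + 3·7^2 = $70. That is the break-even price.
For $25 ≤ P < $70 the firm produces at a loss; below $25 it shuts down.

Shutdown price = $25; break-even price = $70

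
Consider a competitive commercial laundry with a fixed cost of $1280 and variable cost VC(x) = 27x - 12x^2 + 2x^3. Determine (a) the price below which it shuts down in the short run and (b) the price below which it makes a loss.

Shutdown price = min AVC. AVC = 27 - 12x + 2x^2, with vertex at x = 3 and minimum $9.
ATC = 1280/x + 27 - 12x + 2x^2. Setting dATC/dx = −1280/x^2 − 12 + 4x = 0 gives x = 8 (since 4·8^3 − 12·8^2 = 1280).
min ATC = 1280/8 + 27 − 12·8 + 2·8^2 = $219. That is the break-even price.
Between these two prices the firm operates at a loss; above $219 it earns a profit.

Shutdown price = $9; break-even price = $219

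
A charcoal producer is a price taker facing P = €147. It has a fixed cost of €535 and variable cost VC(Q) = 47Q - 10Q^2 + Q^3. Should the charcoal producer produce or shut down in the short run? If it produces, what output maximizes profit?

From TC, MC = TC'(Q) = 47 - 20Q + 3Q^2 and AVC = VC/Q = 47 - 10Q + Q^2.
AVC hits its minimum where MC = AVC, at Q = 5, giving min AVC = 47 - 10·5 + 5^2 = €22.
Because €147 ≥ €22, revenue can cover variable cost; the firm operates.
Set P = MC: 147 = 47 - 20Q + 3Q^2 → -100 - 20Q + 3Q^2 = 0. The roots are Q = -10/3 and Q = 10; the profit-maximizing output is on the rising part of MC, so Q* = 10.
Check: AVC at Q = 10 is €47 ≤ P, so revenue covers variable cost.
Profit = P·Q − TC = 147·10 − 1005 = €465.

Produce at Q = 10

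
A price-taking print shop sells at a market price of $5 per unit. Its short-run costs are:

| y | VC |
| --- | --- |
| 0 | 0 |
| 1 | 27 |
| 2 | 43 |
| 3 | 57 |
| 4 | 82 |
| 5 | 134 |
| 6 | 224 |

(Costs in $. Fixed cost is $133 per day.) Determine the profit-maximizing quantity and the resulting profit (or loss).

Profit at each row (π = 5y − TC): y=0: -133; y=1: -155; y=2: -166; y=3: -175; y=4: -195; y=5: -242; y=6: -327.
Profit is highest at y = 0. Equivalently, the lowest AVC in the table is 57/3 ≈ $19 at y = 3, and P = $5 falls below it — price never covers variable cost, so the firm shuts down and loses only its fixed cost.

y = 0 (shut down); profit = -$133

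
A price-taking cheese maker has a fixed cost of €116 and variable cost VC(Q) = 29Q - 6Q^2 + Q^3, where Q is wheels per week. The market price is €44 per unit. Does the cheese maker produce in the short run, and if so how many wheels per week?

Variable cost is VC = 29Q - 6Q^2 + Q^3, so AVC = VC/Q = 29 - 6Q + Q^2 and MC = dTC/dQ = 29 - 12Q + 3Q^2.
AVC is minimized where dAVC/dQ = -6 + 2Q = 0, at Q = 3; min AVC = 29 - 6·3 + 3^2 = €20.
P = €44 exceeds min AVC = €20, so the firm stays open.
Solving P = MC: -15 - 12Q + 3Q^2 = 0 ⇒ Q = -1 or 5. On the upward-sloping branch, Q* = 5.
Check: AVC at Q = 5 is €24 ≤ P, so revenue covers variable cost.
Profit = P·Q − TC = 44·5 − 236 = -€16, a loss, but smaller than the €116 fixed cost the firm would lose by shutting down.

Produce at Q = 5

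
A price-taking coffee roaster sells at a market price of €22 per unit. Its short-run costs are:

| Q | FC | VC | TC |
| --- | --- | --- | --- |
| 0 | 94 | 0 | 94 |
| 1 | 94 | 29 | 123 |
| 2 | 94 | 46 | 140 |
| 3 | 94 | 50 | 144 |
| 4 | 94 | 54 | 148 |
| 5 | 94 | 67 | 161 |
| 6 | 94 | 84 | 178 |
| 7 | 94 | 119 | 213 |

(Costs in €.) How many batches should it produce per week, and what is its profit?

Q = 6; profit = -€46

Tabulate TR − TC: Q=0: -94; Q=1: -101; Q=2: -96; Q=3: -78; Q=4: -60; Q=5: -51; Q=6: -46; Q=7: -59.
Profit is maximized at Q = 6. AVC there is 84/6 = €14 ≤ P, so producing beats shutting down (which would give -€94).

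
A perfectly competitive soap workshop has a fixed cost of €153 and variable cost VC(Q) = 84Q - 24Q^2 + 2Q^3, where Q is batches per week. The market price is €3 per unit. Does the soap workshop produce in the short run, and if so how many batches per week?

Variable cost is VC = 84Q - 24Q^2 + 2Q^3, so AVC = VC/Q = 84 - 24Q + 2Q^2 and MC = dTC/dQ = 84 - 48Q + 6Q^2.
AVC hits its minimum where MC = AVC, at Q = 6, giving min AVC = 84 - 24·6 + 2·6^2 = €12.
Since P = €3 < min AVC = €12, price fails to cover variable cost at any output.
Best response: produce nothing and absorb the €153 fixed cost.

Shut down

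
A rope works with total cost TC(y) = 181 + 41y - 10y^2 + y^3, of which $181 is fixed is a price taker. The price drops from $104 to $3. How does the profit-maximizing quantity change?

MC = 41 - 20y + 3y^2; the shutdown threshold is min AVC = $16 (at y = 5).
At P = $104 ≥ min AVC, set P = MC on the rising branch: y = 9.
At P = $3 < min AVC = $16, price no longer covers variable cost at any output, so the firm shuts down: y = 0.

Output falls from 9 to 0 (the firm shuts down)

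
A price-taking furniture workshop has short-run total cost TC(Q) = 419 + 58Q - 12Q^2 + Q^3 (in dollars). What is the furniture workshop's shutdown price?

The firm shuts down when price falls below the minimum of average variable cost. AVC = VC/Q = 58 - 12Q + Q^2.
At the minimum of AVC, MC = AVC. MC = 58 - 24Q + 3Q^2; setting MC = AVC gives 2Q^2 - 12Q = 0, so Q = 6. min AVC = 22.
So the shutdown price is $22.

$22 per unit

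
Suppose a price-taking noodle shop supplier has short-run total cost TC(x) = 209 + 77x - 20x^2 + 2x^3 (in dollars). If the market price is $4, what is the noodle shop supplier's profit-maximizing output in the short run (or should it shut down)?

Variable cost is VC = 77x - 20x^2 + 2x^3, so AVC = VC/x = 77 - 20x + 2x^2 and MC = dTC/dx = 77 - 40x + 6x^2.
AVC is minimized where dAVC/dx = -20 + 4x = 0, at x = 5; min AVC = 77 - 20·5 + 2·5^2 = $27.
P = $4 lies below min AVC = $27; no output level covers variable cost.
Best response: produce nothing and absorb the $209 fixed cost.

Shut down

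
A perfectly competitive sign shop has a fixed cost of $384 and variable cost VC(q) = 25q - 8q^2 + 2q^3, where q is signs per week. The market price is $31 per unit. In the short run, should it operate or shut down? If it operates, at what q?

From TC, MC = TC'(q) = 25 - 16q + 6q^2 and AVC = VC/q = 25 - 8q + 2q^2.
AVC hits its minimum where MC = AVC, at q = 2, giving min AVC = 25 - 8·2 + 2·2^2 = $17.
P = $31 exceeds min AVC = $17, so the firm stays open.
P = MC gives -6 - 16q + 6q^2 = 0, with roots -1/3 and 3. Take the larger (rising MC): q* = 3.
Check: AVC at q = 3 is $19 ≤ P, so revenue covers variable cost.
Profit = P·q − TC = 31·3 − 441 = -$348, a loss, but smaller than the $384 fixed cost the firm would lose by shutting down.

Produce at q = 3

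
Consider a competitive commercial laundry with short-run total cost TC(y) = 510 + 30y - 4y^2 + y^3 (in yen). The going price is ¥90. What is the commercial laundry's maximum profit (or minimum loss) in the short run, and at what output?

Profit = -¥222 at y = 6

AVC = 30 - 4y + y^2; min AVC = ¥26 at y = 2. Since P = ¥90 ≥ min AVC, the firm produces.
MC = 30 - 8y + 3y^2. Setting P = MC and taking the root on the rising branch gives y* = 6.
TR = 90·6 = 540. TC = 510 + 252 = 762. Profit = 540 − 762 = -¥222.
Shutting down would mean losing the fixed cost of ¥510, so operating at a loss of ¥222 is better by ¥288.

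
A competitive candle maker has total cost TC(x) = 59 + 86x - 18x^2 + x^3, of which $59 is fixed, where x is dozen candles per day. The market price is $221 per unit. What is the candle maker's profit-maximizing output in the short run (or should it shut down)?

Produce at x = 15

From TC, MC = TC'(x) = 86 - 36x + 3x^2 and AVC = VC/x = 86 - 18x + x^2.
AVC is minimized where dAVC/dx = -18 + 2x = 0, at x = 9; min AVC = 86 - 18·9 + 9^2 = $5.
Since P = $221 ≥ min AVC = $5, price covers variable cost and the firm should produce.
Solving P = MC: -135 - 36x + 3x^2 = 0 ⇒ x = -3 or 15. On the upward-sloping branch, x* = 15.
Check: AVC at x = 15 is $41 ≤ P, so revenue covers variable cost.
Profit = P·x − TC = 221·15 − 674 = $2641.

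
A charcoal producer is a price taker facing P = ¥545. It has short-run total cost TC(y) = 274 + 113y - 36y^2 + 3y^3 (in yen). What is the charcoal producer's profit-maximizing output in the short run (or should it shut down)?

Variable cost is VC = 113y - 36y^2 + 3y^3, so AVC = VC/y = 113 - 36y + 3y^2 and MC = dTC/dy = 113 - 72y + 9y^2.
AVC is minimized where dAVC/dy = -36 + 6y = 0, at y = 6; min AVC = 113 - 36·6 + 3·6^2 = ¥5.
Because ¥545 ≥ ¥5, revenue can cover variable cost; the firm operates.
Set P = MC: 545 = 113 - 72y + 9y^2 → -432 - 72y + 9y^2 = 0. The roots are y = -4 and y = 12; the profit-maximizing output is on the rising part of MC, so y* = 12.
Check: AVC at y = 12 is ¥113 ≤ P, so revenue covers variable cost.
Profit = P·y − TC = 545·12 − 1630 = ¥4910.

Produce at y = 12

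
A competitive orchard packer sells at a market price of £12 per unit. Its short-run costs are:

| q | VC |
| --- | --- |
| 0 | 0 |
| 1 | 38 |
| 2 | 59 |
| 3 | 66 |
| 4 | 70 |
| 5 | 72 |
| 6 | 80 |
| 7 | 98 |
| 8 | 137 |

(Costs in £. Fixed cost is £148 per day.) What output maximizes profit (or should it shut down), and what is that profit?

q = 0 (shut down); profit = -£148

Profit at each row (π = 12q − TC): q=0: -148; q=1: -174; q=2: -183; q=3: -178; q=4: -170; q=5: -160; q=6: -156; q=7: -162; q=8: -189.
Profit is highest at q = 0. Equivalently, the lowest AVC in the table is 80/6 ≈ £13.33 at q = 6, and P = £12 falls below it — price never covers variable cost, so the firm shuts down and loses only its fixed cost.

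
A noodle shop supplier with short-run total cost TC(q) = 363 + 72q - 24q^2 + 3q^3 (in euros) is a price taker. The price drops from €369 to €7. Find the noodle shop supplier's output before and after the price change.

AVC = 72 - 24q + 3q^2, minimized at q = 4 where min AVC = €24. MC = 72 - 48q + 9q^2.
At P = €369 ≥ min AVC, set P = MC on the rising branch: q = 9.
At P = €7 < min AVC = €24, price no longer covers variable cost at any output, so the firm shuts down: q = 0.

Output falls from 9 to 0 (the firm shuts down)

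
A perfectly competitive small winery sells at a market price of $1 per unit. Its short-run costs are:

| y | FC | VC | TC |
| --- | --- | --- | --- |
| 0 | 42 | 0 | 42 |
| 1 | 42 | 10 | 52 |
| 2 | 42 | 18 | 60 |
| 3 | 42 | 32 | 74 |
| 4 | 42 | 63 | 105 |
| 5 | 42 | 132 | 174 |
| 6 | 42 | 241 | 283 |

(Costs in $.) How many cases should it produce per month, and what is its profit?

Profit at each row (π = 1y − TC): y=0: -42; y=1: -51; y=2: -58; y=3: -71; y=4: -101; y=5: -169; y=6: -277.
Profit is highest at y = 0. Equivalently, the lowest AVC in the table is 18/2 ≈ $9 at y = 2, and P = $1 falls below it — price never covers variable cost, so the firm shuts down and loses only its fixed cost.

y = 0 (shut down); profit = -$42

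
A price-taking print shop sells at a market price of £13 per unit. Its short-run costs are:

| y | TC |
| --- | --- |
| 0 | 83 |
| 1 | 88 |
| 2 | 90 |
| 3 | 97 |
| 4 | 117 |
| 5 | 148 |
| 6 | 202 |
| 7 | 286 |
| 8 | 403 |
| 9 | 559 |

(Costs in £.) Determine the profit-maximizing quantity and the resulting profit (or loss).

Compute π = P·y − TC at each output: y=0: -83; y=1: -75; y=2: -64; y=3: -58; y=4: -65; y=5: -83; y=6: -124; y=7: -195; y=8: -299; y=9: -442.
Profit is maximized at y = 3. AVC there is 14/3 = £4.67 ≤ P, so producing beats shutting down (which would give -£83).

y = 3; profit = -£58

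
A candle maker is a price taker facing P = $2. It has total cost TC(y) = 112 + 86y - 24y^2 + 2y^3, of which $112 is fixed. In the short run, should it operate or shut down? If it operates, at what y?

From TC, MC = TC'(y) = 86 - 48y + 6y^2 and AVC = VC/y = 86 - 24y + 2y^2.
AVC hits its minimum where MC = AVC, at y = 6, giving min AVC = 86 - 24·6 + 2·6^2 = $14.
With P < min AVC ($2 < $14), every unit sold adds to the loss.
Best response: produce nothing and absorb the $112 fixed cost.

Shut down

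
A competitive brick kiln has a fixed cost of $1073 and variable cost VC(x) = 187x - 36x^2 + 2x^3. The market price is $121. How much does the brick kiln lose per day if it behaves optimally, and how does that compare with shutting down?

AVC = 187 - 36x + 2x^2 has its minimum $25 at x = 9; price $121 clears that bar, so the firm operates.
With MC = 187 - 72x + 6x^2, P = MC on the upward-sloping part at x* = 11.
TR = 121·11 = 1331. TC = 1073 + 363 = 1436. Profit = 1331 − 1436 = -$105.
That loss of $105 beats the $1073 the firm would lose by shutting down; producing recovers $968 of fixed cost.

Profit = -$105 at x = 11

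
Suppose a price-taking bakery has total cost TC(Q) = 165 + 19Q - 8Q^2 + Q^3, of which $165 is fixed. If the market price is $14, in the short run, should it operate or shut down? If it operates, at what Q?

Produce at Q = 5

Variable cost is VC = 19Q - 8Q^2 + Q^3, so AVC = VC/Q = 19 - 8Q + Q^2 and MC = dTC/dQ = 19 - 16Q + 3Q^2.
AVC is minimized where dAVC/dQ = -8 + 2Q = 0, at Q = 4; min AVC = 19 - 8·4 + 4^2 = $3.
Because $14 ≥ $3, revenue can cover variable cost; the firm operates.
Solving P = MC: 5 - 16Q + 3Q^2 = 0 ⇒ Q = 1/3 or 5. On the upward-sloping branch, Q* = 5.
Check: AVC at Q = 5 is $4 ≤ P, so revenue covers variable cost.
Profit = P·Q − TC = 14·5 − 185 = -$115, a loss, but smaller than the $165 fixed cost the firm would lose by shutting down.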